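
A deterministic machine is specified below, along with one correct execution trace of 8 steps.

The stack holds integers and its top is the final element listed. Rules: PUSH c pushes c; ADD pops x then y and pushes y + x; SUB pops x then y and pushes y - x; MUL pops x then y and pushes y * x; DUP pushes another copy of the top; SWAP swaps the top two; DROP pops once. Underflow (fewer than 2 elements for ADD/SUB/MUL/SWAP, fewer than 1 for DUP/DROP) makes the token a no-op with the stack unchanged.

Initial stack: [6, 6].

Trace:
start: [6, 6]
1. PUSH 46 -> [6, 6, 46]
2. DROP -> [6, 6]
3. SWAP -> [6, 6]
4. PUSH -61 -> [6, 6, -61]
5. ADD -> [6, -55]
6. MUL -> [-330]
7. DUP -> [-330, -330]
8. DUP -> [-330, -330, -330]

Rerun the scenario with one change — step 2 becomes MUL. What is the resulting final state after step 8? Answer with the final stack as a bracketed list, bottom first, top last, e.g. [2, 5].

[-15180, -15180, -15180]

(re-executing from step 2 with the substitution; state before step 2: [6, 6, 46])
2. MUL -> [6, 276]
3. SWAP -> [276, 6]
4. PUSH -61 -> [276, 6, -61]
5. ADD -> [276, -55]
6. MUL -> [-15180]
7. DUP -> [-15180, -15180]
8. DUP -> [-15180, -15180, -15180]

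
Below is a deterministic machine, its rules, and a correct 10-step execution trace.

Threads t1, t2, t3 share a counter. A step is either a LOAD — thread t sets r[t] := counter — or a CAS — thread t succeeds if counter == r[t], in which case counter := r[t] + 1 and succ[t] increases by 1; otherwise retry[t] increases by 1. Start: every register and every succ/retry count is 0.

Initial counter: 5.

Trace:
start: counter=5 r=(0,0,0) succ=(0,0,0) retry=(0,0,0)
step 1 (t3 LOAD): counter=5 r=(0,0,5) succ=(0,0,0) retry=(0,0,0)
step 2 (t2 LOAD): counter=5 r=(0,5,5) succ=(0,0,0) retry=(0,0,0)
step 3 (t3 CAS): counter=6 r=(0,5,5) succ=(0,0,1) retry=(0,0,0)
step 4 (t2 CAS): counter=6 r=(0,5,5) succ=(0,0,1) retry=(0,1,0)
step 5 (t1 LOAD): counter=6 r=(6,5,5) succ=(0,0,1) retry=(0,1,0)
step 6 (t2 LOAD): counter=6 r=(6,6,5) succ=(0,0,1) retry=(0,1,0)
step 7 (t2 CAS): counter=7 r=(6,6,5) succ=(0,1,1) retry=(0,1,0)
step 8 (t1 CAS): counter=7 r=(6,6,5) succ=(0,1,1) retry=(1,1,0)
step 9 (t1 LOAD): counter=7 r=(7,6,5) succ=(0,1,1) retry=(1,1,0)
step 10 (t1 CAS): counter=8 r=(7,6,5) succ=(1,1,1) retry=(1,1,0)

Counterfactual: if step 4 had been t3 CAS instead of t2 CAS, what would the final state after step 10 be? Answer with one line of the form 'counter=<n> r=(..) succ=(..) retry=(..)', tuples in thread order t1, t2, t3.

counter=8 r=(7,6,5) succ=(1,1,1) retry=(1,0,1)

(re-executing from step 4 with the substitution; state before step 4: counter=6 r=(0,5,5) succ=(0,0,1) retry=(0,0,0))
step 4 (t3 CAS): counter=6 r=(0,5,5) succ=(0,0,1) retry=(0,0,1)
step 5 (t1 LOAD): counter=6 r=(6,5,5) succ=(0,0,1) retry=(0,0,1)
step 6 (t2 LOAD): counter=6 r=(6,6,5) succ=(0,0,1) retry=(0,0,1)
step 7 (t2 CAS): counter=7 r=(6,6,5) succ=(0,1,1) retry=(0,0,1)
step 8 (t1 CAS): counter=7 r=(6,6,5) succ=(0,1,1) retry=(1,0,1)
step 9 (t1 LOAD): counter=7 r=(7,6,5) succ=(0,1,1) retry=(1,0,1)
step 10 (t1 CAS): counter=8 r=(7,6,5) succ=(1,1,1) retry=(1,0,1)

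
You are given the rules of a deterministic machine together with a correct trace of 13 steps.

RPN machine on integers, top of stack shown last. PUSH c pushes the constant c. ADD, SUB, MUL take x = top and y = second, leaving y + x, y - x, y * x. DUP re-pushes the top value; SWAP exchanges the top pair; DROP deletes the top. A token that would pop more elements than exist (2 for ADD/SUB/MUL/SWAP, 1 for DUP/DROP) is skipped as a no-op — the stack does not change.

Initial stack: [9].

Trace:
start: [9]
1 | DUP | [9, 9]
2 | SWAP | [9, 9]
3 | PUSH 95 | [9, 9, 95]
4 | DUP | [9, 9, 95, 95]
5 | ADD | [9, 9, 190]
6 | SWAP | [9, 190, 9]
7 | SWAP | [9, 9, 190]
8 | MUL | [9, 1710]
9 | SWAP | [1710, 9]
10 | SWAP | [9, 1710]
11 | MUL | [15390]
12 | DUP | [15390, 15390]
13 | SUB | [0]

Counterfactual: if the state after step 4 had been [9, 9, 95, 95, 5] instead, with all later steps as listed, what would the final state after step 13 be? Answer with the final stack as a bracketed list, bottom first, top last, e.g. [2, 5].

state after step 4 := [9, 9, 95, 95, 5]
5 | ADD | [9, 9, 95, 100]
6 | SWAP | [9, 9, 100, 95]
7 | SWAP | [9, 9, 95, 100]
8 | MUL | [9, 9, 9500]
9 | SWAP | [9, 9500, 9]
10 | SWAP | [9, 9, 9500]
11 | MUL | [9, 85500]
12 | DUP | [9, 85500, 85500]
13 | SUB | [9, 0]

[9, 0]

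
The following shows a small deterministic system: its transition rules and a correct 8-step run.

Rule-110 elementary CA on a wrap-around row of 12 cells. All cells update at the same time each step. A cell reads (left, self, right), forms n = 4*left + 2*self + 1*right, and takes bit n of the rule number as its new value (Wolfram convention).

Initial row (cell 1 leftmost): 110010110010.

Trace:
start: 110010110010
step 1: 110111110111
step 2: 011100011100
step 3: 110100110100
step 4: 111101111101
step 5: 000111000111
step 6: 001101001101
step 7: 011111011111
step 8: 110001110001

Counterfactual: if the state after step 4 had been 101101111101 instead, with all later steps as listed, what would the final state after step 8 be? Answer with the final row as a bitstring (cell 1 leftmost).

000111110100

state after step 4 := 101101111101
step 5: 111111000111
step 6: 000001001100
step 7: 000011011100
step 8: 000111110100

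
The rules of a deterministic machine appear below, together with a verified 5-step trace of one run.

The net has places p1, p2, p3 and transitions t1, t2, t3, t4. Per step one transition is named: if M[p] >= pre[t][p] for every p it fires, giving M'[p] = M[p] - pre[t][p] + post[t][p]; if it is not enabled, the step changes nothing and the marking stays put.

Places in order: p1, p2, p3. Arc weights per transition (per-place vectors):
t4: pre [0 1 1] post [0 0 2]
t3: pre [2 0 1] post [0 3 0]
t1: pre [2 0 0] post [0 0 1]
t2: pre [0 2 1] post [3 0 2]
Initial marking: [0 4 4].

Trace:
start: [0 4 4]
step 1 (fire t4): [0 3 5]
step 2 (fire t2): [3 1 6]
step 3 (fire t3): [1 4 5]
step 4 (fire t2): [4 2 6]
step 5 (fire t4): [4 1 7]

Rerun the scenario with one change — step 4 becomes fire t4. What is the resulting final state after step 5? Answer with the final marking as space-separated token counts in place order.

1 2 7

(re-executing from step 4 with the substitution; state before step 4: [1 4 5])
step 4 (fire t4): [1 3 6]
step 5 (fire t4): [1 2 7]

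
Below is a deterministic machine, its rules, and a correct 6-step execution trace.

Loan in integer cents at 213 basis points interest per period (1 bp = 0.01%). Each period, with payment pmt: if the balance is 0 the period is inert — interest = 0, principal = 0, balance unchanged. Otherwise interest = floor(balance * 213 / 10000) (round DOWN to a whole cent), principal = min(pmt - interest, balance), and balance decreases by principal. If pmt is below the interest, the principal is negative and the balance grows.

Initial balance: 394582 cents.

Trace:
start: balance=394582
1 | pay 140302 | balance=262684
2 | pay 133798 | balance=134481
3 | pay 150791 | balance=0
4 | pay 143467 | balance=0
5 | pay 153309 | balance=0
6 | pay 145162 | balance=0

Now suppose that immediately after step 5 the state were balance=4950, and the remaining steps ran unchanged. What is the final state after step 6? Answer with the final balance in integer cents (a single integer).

state after step 5 := balance=4950
6 | pay 145162 | balance=0

0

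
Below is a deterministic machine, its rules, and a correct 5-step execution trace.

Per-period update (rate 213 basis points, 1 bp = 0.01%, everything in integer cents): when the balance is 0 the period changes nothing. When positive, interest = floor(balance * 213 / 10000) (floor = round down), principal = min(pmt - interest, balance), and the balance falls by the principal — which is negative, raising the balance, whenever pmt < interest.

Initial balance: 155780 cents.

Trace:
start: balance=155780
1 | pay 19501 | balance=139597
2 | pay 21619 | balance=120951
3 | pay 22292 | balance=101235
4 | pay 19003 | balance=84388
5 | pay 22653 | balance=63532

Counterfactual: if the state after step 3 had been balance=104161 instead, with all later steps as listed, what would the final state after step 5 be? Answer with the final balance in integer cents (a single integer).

66584

state after step 3 := balance=104161
4 | pay 19003 | balance=87376
5 | pay 22653 | balance=66584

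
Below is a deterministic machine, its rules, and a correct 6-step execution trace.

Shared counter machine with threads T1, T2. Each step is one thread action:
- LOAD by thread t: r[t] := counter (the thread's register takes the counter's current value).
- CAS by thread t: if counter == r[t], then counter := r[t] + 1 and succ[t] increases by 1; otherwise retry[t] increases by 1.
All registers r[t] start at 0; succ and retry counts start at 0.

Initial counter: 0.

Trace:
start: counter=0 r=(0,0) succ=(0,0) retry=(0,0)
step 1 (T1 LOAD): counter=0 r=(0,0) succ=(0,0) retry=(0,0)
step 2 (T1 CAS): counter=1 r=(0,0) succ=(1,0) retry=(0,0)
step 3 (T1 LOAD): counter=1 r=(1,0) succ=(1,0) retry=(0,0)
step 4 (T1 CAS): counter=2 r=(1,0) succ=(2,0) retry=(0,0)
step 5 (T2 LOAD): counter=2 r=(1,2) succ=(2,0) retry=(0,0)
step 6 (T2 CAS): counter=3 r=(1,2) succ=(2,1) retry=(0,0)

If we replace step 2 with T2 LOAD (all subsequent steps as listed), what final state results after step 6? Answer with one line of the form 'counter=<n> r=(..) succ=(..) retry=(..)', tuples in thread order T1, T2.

(re-executing from step 2 with the substitution; state before step 2: counter=0 r=(0,0) succ=(0,0) retry=(0,0))
step 2 (T2 LOAD): counter=0 r=(0,0) succ=(0,0) retry=(0,0)
step 3 (T1 LOAD): counter=0 r=(0,0) succ=(0,0) retry=(0,0)
step 4 (T1 CAS): counter=1 r=(0,0) succ=(1,0) retry=(0,0)
step 5 (T2 LOAD): counter=1 r=(0,1) succ=(1,0) retry=(0,0)
step 6 (T2 CAS): counter=2 r=(0,1) succ=(1,1) retry=(0,0)

counter=2 r=(0,1) succ=(1,1) retry=(0,0)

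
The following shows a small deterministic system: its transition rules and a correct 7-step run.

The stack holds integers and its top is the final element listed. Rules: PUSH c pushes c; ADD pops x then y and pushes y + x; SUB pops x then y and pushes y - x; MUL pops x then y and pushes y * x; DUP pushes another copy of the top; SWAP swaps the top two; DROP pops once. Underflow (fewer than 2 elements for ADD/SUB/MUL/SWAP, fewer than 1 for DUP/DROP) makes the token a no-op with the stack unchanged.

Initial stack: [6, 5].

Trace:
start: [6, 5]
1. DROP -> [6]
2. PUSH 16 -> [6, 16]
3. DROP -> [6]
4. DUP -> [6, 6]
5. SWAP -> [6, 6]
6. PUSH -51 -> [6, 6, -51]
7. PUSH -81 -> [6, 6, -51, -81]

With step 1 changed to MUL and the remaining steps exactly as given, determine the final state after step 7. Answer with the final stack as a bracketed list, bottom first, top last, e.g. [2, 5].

[30, 30, -51, -81]

(re-executing from step 1 with the substitution; state before step 1: [6, 5])
1. MUL -> [30]
2. PUSH 16 -> [30, 16]
3. DROP -> [30]
4. DUP -> [30, 30]
5. SWAP -> [30, 30]
6. PUSH -51 -> [30, 30, -51]
7. PUSH -81 -> [30, 30, -51, -81]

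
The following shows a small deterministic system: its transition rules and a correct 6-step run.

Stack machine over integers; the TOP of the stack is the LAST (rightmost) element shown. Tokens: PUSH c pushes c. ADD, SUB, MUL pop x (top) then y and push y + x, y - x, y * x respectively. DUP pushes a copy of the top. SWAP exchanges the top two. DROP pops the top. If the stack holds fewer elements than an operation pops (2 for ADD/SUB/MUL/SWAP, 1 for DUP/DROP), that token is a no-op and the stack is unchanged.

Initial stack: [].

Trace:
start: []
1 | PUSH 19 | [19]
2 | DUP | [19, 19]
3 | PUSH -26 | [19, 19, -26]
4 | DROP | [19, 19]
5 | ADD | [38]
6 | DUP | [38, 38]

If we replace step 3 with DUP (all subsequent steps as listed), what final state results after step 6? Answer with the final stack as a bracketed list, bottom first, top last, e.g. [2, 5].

(re-executing from step 3 with the substitution; state before step 3: [19, 19])
3 | DUP | [19, 19, 19]
4 | DROP | [19, 19]
5 | ADD | [38]
6 | DUP | [38, 38]

[38, 38]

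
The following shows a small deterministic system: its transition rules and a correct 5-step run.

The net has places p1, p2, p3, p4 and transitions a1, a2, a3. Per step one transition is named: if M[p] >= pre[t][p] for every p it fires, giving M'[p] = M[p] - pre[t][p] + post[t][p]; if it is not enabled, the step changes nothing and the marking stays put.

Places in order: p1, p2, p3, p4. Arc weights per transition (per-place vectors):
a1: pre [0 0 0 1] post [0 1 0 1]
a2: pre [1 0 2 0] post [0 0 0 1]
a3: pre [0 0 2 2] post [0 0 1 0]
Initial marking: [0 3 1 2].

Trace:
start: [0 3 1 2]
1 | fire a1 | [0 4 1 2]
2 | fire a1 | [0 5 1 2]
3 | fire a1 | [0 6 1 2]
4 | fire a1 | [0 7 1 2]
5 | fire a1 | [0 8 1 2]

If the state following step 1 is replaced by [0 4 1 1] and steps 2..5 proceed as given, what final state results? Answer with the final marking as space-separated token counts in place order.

0 8 1 1

state after step 1 := [0 4 1 1]
2 | fire a1 | [0 5 1 1]
3 | fire a1 | [0 6 1 1]
4 | fire a1 | [0 7 1 1]
5 | fire a1 | [0 8 1 1]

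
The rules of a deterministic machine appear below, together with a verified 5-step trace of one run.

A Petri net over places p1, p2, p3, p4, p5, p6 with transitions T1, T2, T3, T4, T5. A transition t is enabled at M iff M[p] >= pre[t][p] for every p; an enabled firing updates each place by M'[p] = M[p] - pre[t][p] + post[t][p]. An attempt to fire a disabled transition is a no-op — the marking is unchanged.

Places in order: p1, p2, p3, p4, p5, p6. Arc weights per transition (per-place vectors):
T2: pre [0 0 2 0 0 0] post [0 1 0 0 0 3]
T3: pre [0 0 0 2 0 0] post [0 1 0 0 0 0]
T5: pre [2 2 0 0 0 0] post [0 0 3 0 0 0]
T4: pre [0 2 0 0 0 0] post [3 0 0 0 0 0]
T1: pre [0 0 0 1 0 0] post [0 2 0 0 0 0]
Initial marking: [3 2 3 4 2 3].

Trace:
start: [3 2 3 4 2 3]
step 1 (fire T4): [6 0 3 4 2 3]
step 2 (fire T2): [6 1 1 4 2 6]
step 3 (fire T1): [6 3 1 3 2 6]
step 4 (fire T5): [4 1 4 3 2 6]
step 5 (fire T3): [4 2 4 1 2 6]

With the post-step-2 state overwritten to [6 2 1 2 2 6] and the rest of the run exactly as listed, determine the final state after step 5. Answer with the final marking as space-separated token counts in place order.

4 2 4 1 2 6

state after step 2 := [6 2 1 2 2 6]
step 3 (fire T1): [6 4 1 1 2 6]
step 4 (fire T5): [4 2 4 1 2 6]
step 5 (fire T3): [4 2 4 1 2 6]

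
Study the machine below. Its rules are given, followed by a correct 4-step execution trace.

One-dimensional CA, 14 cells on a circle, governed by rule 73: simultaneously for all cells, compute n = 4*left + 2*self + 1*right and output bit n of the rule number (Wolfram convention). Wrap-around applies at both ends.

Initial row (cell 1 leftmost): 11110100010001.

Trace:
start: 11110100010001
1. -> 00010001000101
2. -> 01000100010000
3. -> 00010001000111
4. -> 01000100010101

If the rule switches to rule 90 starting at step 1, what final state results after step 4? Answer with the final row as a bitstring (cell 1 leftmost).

(re-executing steps 1..4 under rule 90; state before step 1: 11110100010001)
1. -> 00010010101011
2. -> 10101100000011
3. -> 10001110000110
4. -> 01011011001110

01011011001110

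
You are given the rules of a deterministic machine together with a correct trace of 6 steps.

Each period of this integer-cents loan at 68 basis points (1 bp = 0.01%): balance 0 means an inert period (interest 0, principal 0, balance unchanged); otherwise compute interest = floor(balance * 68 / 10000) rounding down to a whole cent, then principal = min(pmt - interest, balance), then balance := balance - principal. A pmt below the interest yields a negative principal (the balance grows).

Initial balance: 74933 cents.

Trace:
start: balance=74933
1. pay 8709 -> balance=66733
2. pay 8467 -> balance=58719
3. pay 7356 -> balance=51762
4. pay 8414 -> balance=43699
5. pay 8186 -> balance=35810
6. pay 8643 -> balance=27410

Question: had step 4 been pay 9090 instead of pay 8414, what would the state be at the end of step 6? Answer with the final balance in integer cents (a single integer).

(re-executing from step 4 with the substitution; state before step 4: balance=51762)
4. pay 9090 -> balance=43023
5. pay 8186 -> balance=35129
6. pay 8643 -> balance=26724

26724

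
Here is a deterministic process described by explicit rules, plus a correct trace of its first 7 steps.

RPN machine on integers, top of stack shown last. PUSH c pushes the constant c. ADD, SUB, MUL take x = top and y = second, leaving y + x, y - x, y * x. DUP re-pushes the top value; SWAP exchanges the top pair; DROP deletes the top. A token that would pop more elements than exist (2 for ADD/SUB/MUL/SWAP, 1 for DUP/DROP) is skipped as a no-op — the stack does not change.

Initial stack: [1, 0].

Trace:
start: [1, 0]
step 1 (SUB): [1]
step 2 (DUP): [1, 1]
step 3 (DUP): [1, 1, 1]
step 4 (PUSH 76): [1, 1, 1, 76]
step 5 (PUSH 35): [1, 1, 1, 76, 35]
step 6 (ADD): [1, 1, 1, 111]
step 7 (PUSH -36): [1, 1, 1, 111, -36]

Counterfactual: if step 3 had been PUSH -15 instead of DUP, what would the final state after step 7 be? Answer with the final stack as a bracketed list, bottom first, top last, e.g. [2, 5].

[1, 1, -15, 111, -36]

(re-executing from step 3 with the substitution; state before step 3: [1, 1])
step 3 (PUSH -15): [1, 1, -15]
step 4 (PUSH 76): [1, 1, -15, 76]
step 5 (PUSH 35): [1, 1, -15, 76, 35]
step 6 (ADD): [1, 1, -15, 111]
step 7 (PUSH -36): [1, 1, -15, 111, -36]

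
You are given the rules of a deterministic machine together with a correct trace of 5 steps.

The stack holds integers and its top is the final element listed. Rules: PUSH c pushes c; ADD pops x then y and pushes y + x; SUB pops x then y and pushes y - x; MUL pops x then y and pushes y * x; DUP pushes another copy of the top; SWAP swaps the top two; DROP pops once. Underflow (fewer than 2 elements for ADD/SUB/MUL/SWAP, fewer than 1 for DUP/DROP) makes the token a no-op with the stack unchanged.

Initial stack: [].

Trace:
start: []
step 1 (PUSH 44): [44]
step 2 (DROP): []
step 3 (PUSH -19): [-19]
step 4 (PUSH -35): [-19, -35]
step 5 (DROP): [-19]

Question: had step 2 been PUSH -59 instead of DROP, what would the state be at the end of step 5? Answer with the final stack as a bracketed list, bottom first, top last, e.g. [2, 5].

(re-executing from step 2 with the substitution; state before step 2: [44])
step 2 (PUSH -59): [44, -59]
step 3 (PUSH -19): [44, -59, -19]
step 4 (PUSH -35): [44, -59, -19, -35]
step 5 (DROP): [44, -59, -19]

[44, -59, -19]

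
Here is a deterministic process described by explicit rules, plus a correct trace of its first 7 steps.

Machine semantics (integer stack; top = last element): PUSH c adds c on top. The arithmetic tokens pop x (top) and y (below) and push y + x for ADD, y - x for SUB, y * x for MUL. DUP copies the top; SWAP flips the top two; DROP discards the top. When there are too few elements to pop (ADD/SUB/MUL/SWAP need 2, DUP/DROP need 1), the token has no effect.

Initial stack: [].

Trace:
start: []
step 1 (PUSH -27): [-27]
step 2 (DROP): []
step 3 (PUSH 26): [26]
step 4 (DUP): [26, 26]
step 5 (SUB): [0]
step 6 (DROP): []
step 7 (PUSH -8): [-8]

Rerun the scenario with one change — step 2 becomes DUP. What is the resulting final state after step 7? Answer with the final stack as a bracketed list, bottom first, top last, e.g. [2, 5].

(re-executing from step 2 with the substitution; state before step 2: [-27])
step 2 (DUP): [-27, -27]
step 3 (PUSH 26): [-27, -27, 26]
step 4 (DUP): [-27, -27, 26, 26]
step 5 (SUB): [-27, -27, 0]
step 6 (DROP): [-27, -27]
step 7 (PUSH -8): [-27, -27, -8]

[-27, -27, -8]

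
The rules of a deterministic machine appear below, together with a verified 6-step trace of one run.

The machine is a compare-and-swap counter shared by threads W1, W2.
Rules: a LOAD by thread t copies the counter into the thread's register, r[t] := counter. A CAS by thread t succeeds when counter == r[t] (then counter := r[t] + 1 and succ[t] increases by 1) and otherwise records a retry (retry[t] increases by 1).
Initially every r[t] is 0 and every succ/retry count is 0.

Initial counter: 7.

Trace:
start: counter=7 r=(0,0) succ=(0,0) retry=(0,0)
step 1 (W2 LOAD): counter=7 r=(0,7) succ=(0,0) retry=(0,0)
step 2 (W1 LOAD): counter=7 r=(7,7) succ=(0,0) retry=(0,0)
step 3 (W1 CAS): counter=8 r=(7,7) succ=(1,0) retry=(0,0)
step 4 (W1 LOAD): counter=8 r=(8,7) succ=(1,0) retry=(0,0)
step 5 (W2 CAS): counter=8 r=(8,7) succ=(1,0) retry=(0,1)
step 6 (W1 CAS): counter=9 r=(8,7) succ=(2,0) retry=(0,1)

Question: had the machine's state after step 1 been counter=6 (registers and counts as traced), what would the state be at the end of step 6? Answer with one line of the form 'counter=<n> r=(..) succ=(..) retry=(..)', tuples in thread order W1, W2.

counter=8 r=(7,7) succ=(1,1) retry=(1,0)

state after step 1 := counter=6 r=(0,7) succ=(0,0) retry=(0,0)
step 2 (W1 LOAD): counter=6 r=(6,7) succ=(0,0) retry=(0,0)
step 3 (W1 CAS): counter=7 r=(6,7) succ=(1,0) retry=(0,0)
step 4 (W1 LOAD): counter=7 r=(7,7) succ=(1,0) retry=(0,0)
step 5 (W2 CAS): counter=8 r=(7,7) succ=(1,1) retry=(0,0)
step 6 (W1 CAS): counter=8 r=(7,7) succ=(1,1) retry=(1,0)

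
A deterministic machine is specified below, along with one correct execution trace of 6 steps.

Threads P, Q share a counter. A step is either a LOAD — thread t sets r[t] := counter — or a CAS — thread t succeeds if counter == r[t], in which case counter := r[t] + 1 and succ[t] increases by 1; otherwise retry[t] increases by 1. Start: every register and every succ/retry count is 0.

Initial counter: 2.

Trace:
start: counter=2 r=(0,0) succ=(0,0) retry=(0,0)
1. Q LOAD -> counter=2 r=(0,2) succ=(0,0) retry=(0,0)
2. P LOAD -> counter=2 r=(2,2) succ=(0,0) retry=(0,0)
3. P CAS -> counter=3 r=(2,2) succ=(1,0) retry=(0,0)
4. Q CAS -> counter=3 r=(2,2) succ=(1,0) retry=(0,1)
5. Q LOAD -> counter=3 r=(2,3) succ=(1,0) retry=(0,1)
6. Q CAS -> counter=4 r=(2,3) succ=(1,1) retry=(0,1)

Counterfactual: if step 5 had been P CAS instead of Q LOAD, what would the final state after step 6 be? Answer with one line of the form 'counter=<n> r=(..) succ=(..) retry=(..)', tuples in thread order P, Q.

counter=3 r=(2,2) succ=(1,0) retry=(1,2)

(re-executing from step 5 with the substitution; state before step 5: counter=3 r=(2,2) succ=(1,0) retry=(0,1))
5. P CAS -> counter=3 r=(2,2) succ=(1,0) retry=(1,1)
6. Q CAS -> counter=3 r=(2,2) succ=(1,0) retry=(1,2)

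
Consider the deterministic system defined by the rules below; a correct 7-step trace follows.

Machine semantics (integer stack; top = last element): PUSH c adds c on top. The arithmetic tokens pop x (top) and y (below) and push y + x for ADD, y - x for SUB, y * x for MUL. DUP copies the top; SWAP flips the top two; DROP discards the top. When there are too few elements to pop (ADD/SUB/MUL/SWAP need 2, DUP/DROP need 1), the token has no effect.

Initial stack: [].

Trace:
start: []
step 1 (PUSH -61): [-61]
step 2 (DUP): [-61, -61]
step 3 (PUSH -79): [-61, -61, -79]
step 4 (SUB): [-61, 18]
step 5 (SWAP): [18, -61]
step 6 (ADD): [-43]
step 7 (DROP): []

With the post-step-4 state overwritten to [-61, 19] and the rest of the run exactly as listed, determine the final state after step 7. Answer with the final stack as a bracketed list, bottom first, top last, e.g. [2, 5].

state after step 4 := [-61, 19]
step 5 (SWAP): [19, -61]
step 6 (ADD): [-42]
step 7 (DROP): []

[]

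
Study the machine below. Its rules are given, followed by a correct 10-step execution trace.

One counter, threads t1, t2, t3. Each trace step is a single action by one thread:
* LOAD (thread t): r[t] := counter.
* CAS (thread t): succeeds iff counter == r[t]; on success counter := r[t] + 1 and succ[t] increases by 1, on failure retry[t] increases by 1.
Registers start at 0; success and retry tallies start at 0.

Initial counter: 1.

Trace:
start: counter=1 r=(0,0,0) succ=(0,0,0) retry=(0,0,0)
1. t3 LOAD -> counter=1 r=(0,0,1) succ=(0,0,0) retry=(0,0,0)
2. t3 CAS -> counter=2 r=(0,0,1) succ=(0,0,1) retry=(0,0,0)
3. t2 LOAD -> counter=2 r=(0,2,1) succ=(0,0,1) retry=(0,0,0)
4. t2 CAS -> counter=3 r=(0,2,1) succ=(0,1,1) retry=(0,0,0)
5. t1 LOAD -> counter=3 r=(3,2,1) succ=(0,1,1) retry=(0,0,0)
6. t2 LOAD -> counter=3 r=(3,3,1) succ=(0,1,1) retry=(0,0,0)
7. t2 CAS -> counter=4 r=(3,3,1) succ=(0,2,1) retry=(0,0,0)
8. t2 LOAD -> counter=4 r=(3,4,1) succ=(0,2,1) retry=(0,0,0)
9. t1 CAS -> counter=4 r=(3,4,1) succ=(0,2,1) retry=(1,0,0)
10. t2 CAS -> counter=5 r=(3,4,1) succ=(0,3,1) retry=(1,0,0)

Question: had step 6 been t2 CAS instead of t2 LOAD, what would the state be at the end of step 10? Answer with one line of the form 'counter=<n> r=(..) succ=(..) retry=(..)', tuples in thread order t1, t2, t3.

(re-executing from step 6 with the substitution; state before step 6: counter=3 r=(3,2,1) succ=(0,1,1) retry=(0,0,0))
6. t2 CAS -> counter=3 r=(3,2,1) succ=(0,1,1) retry=(0,1,0)
7. t2 CAS -> counter=3 r=(3,2,1) succ=(0,1,1) retry=(0,2,0)
8. t2 LOAD -> counter=3 r=(3,3,1) succ=(0,1,1) retry=(0,2,0)
9. t1 CAS -> counter=4 r=(3,3,1) succ=(1,1,1) retry=(0,2,0)
10. t2 CAS -> counter=4 r=(3,3,1) succ=(1,1,1) retry=(0,3,0)

counter=4 r=(3,3,1) succ=(1,1,1) retry=(0,3,0)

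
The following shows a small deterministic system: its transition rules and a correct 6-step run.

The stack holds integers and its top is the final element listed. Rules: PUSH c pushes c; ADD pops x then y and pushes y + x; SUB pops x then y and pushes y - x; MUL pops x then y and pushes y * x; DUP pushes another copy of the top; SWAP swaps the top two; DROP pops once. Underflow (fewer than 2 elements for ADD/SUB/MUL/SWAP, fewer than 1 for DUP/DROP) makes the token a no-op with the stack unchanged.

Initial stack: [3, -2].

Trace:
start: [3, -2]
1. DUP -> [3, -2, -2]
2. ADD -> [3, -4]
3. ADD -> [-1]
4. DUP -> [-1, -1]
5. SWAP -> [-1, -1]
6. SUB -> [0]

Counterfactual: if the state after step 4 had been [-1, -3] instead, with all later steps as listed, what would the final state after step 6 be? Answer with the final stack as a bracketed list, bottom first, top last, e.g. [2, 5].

state after step 4 := [-1, -3]
5. SWAP -> [-3, -1]
6. SUB -> [-2]

[-2]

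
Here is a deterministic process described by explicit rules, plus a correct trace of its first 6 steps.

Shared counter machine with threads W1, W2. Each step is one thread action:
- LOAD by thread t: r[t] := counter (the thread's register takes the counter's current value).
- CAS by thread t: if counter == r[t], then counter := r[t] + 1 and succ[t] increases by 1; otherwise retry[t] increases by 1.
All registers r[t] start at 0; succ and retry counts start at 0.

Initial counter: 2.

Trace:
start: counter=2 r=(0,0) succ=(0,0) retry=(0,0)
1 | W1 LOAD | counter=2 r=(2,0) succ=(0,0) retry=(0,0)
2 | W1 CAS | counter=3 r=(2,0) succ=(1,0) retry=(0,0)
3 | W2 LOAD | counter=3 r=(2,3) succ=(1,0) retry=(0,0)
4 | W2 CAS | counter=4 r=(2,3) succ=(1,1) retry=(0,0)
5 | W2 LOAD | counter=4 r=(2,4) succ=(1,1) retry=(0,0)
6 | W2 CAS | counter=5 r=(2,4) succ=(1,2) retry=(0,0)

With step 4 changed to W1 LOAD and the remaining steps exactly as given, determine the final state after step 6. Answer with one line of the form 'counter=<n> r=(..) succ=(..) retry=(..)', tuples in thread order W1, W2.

counter=4 r=(3,3) succ=(1,1) retry=(0,0)

(re-executing from step 4 with the substitution; state before step 4: counter=3 r=(2,3) succ=(1,0) retry=(0,0))
4 | W1 LOAD | counter=3 r=(3,3) succ=(1,0) retry=(0,0)
5 | W2 LOAD | counter=3 r=(3,3) succ=(1,0) retry=(0,0)
6 | W2 CAS | counter=4 r=(3,3) succ=(1,1) retry=(0,0)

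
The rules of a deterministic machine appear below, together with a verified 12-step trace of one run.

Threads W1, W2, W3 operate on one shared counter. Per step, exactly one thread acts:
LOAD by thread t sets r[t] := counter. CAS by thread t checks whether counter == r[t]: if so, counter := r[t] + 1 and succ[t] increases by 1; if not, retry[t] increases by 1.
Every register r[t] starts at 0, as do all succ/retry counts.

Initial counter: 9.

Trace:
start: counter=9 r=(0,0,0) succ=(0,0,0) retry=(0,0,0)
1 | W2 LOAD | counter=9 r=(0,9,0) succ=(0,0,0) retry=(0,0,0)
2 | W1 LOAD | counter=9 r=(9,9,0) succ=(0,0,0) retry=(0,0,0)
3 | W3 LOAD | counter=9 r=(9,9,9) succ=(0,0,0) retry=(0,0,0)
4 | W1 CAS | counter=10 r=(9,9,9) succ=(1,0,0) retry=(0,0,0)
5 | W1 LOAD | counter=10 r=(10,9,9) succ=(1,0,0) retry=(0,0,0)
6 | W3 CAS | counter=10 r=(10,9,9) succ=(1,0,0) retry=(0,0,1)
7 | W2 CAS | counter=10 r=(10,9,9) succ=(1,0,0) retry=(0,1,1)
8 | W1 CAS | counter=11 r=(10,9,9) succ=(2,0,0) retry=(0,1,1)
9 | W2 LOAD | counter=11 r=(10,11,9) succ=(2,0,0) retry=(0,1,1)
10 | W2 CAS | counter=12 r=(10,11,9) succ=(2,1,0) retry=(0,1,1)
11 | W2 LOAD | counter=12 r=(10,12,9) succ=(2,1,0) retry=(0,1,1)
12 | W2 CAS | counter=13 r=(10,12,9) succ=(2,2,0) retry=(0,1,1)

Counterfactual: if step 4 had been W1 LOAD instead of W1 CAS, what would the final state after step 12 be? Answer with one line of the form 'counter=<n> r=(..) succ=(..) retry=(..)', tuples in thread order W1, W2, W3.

counter=12 r=(9,11,9) succ=(0,2,1) retry=(1,1,0)

(re-executing from step 4 with the substitution; state before step 4: counter=9 r=(9,9,9) succ=(0,0,0) retry=(0,0,0))
4 | W1 LOAD | counter=9 r=(9,9,9) succ=(0,0,0) retry=(0,0,0)
5 | W1 LOAD | counter=9 r=(9,9,9) succ=(0,0,0) retry=(0,0,0)
6 | W3 CAS | counter=10 r=(9,9,9) succ=(0,0,1) retry=(0,0,0)
7 | W2 CAS | counter=10 r=(9,9,9) succ=(0,0,1) retry=(0,1,0)
8 | W1 CAS | counter=10 r=(9,9,9) succ=(0,0,1) retry=(1,1,0)
9 | W2 LOAD | counter=10 r=(9,10,9) succ=(0,0,1) retry=(1,1,0)
10 | W2 CAS | counter=11 r=(9,10,9) succ=(0,1,1) retry=(1,1,0)
11 | W2 LOAD | counter=11 r=(9,11,9) succ=(0,1,1) retry=(1,1,0)
12 | W2 CAS | counter=12 r=(9,11,9) succ=(0,2,1) retry=(1,1,0)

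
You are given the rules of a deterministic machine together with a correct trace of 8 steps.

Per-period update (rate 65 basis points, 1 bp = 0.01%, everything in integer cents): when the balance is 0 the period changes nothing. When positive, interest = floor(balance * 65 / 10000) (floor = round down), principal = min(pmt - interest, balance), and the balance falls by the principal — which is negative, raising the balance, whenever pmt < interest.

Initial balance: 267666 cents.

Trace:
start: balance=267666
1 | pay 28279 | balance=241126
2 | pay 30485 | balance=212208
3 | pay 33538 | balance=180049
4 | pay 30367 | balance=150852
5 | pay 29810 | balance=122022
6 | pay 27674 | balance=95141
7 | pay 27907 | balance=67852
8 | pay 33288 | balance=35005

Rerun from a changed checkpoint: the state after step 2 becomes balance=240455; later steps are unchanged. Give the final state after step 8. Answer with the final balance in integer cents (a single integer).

64370

state after step 2 := balance=240455
3 | pay 33538 | balance=208479
4 | pay 30367 | balance=179467
5 | pay 29810 | balance=150823
6 | pay 27674 | balance=124129
7 | pay 27907 | balance=97028
8 | pay 33288 | balance=64370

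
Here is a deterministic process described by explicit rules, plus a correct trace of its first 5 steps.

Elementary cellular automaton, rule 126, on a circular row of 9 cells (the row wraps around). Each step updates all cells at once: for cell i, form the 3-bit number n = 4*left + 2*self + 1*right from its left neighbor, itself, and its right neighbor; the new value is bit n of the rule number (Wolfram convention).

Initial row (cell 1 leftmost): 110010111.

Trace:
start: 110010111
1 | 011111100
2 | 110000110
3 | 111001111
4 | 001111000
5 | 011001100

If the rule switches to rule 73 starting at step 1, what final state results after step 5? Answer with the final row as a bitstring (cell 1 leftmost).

010110100

(re-executing steps 1..5 under rule 73; state before step 1: 110010111)
1 | 010000100
2 | 000110001
3 | 010110100
4 | 000110001
5 | 010110100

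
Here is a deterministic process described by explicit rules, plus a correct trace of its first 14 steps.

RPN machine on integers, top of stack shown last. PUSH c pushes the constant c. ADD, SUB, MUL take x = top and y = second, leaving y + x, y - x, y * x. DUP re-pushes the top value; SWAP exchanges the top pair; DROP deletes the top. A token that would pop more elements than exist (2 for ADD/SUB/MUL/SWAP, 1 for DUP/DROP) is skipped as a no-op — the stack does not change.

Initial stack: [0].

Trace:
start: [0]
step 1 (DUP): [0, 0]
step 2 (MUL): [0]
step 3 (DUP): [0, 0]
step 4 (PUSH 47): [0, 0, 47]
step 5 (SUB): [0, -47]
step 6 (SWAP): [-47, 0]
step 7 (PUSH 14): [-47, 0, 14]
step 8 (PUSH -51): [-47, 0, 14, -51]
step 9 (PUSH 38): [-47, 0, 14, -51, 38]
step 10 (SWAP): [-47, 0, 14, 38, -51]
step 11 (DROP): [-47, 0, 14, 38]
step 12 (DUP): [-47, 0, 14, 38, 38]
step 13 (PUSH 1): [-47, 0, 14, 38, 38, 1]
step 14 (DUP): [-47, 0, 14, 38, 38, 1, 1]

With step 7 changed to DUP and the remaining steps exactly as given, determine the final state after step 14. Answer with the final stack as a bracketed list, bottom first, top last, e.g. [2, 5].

(re-executing from step 7 with the substitution; state before step 7: [-47, 0])
step 7 (DUP): [-47, 0, 0]
step 8 (PUSH -51): [-47, 0, 0, -51]
step 9 (PUSH 38): [-47, 0, 0, -51, 38]
step 10 (SWAP): [-47, 0, 0, 38, -51]
step 11 (DROP): [-47, 0, 0, 38]
step 12 (DUP): [-47, 0, 0, 38, 38]
step 13 (PUSH 1): [-47, 0, 0, 38, 38, 1]
step 14 (DUP): [-47, 0, 0, 38, 38, 1, 1]

[-47, 0, 0, 38, 38, 1, 1]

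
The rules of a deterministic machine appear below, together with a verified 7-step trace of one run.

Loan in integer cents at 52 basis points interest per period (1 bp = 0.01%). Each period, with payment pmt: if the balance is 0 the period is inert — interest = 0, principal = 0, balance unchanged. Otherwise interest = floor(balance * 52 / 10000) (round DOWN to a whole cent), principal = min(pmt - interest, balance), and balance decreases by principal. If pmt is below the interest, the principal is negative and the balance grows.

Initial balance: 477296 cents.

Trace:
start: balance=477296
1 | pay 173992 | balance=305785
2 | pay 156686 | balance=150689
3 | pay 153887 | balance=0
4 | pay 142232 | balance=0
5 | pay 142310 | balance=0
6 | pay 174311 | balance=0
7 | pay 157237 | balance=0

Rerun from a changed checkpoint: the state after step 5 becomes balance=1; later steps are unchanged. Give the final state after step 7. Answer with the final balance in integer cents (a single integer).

state after step 5 := balance=1
6 | pay 174311 | balance=0
7 | pay 157237 | balance=0

0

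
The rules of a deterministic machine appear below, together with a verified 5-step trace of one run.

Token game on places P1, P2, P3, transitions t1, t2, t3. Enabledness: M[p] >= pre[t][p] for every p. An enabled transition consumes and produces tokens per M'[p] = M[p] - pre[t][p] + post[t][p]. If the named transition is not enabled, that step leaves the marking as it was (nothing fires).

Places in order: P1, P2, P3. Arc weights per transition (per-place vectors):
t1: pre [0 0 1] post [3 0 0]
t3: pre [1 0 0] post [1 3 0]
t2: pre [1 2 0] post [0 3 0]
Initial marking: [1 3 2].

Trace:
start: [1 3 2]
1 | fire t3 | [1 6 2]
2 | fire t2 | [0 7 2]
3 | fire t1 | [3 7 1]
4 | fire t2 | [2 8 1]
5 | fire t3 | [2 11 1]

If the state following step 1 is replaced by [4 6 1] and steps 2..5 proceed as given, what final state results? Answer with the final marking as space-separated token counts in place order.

5 11 0

state after step 1 := [4 6 1]
2 | fire t2 | [3 7 1]
3 | fire t1 | [6 7 0]
4 | fire t2 | [5 8 0]
5 | fire t3 | [5 11 0]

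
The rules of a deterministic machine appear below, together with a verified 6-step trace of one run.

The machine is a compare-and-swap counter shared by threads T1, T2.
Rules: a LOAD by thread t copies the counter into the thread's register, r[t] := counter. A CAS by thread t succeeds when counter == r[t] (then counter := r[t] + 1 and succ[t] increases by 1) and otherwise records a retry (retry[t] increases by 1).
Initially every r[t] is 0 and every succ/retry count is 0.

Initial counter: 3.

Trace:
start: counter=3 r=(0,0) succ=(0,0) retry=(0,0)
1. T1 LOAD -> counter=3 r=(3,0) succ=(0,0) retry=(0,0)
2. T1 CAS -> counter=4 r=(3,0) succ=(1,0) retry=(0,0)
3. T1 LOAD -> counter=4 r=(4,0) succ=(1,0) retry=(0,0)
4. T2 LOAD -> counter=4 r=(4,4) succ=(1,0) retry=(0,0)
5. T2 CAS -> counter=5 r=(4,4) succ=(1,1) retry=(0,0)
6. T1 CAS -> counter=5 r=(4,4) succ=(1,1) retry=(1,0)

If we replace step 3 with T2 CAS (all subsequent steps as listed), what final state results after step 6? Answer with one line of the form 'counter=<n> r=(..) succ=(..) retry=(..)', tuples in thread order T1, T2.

(re-executing from step 3 with the substitution; state before step 3: counter=4 r=(3,0) succ=(1,0) retry=(0,0))
3. T2 CAS -> counter=4 r=(3,0) succ=(1,0) retry=(0,1)
4. T2 LOAD -> counter=4 r=(3,4) succ=(1,0) retry=(0,1)
5. T2 CAS -> counter=5 r=(3,4) succ=(1,1) retry=(0,1)
6. T1 CAS -> counter=5 r=(3,4) succ=(1,1) retry=(1,1)

counter=5 r=(3,4) succ=(1,1) retry=(1,1)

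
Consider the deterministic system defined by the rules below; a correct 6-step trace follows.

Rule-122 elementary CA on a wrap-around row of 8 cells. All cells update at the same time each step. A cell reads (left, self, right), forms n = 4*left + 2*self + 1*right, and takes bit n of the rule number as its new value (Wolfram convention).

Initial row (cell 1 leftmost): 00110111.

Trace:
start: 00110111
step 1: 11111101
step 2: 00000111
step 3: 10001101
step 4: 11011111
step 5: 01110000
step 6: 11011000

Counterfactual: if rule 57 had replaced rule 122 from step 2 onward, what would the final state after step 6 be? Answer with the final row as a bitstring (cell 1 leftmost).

11001010

(re-executing steps 2..6 under rule 57; state before step 2: 11111101)
step 2: 00000011
step 3: 11111010
step 4: 10000101
step 5: 01110011
step 6: 11001010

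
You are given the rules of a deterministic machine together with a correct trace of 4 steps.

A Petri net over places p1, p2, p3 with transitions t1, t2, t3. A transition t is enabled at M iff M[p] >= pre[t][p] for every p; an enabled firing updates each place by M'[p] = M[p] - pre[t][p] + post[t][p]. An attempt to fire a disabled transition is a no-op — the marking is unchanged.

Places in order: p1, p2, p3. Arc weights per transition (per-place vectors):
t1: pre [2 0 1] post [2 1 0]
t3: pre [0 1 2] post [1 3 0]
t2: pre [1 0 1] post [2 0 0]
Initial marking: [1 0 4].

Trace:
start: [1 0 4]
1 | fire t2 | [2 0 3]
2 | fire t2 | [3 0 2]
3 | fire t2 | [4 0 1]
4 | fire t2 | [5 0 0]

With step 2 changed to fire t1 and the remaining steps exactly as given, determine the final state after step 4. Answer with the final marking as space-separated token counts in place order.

(re-executing from step 2 with the substitution; state before step 2: [2 0 3])
2 | fire t1 | [2 1 2]
3 | fire t2 | [3 1 1]
4 | fire t2 | [4 1 0]

4 1 0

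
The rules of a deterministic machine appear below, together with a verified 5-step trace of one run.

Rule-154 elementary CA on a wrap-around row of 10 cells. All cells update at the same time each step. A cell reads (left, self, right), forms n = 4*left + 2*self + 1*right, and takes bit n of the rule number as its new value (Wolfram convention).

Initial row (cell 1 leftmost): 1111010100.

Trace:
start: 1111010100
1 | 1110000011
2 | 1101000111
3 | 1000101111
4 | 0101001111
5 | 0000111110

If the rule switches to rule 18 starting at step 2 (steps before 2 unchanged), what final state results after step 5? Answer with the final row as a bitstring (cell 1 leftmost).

0010000010

(re-executing steps 2..5 under rule 18; state before step 2: 1110000011)
2 | 0001000100
3 | 0010101010
4 | 0100000001
5 | 0010000010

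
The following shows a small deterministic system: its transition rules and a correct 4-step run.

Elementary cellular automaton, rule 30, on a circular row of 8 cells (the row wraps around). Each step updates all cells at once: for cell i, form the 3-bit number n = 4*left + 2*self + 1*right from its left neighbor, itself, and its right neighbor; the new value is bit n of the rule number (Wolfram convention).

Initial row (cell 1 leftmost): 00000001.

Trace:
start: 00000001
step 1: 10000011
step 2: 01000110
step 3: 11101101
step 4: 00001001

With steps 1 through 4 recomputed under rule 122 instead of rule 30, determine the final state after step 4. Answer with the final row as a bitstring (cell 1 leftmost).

(re-executing steps 1..4 under rule 122; state before step 1: 00000001)
step 1: 10000010
step 2: 01000101
step 3: 10101010
step 4: 01010101

01010101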